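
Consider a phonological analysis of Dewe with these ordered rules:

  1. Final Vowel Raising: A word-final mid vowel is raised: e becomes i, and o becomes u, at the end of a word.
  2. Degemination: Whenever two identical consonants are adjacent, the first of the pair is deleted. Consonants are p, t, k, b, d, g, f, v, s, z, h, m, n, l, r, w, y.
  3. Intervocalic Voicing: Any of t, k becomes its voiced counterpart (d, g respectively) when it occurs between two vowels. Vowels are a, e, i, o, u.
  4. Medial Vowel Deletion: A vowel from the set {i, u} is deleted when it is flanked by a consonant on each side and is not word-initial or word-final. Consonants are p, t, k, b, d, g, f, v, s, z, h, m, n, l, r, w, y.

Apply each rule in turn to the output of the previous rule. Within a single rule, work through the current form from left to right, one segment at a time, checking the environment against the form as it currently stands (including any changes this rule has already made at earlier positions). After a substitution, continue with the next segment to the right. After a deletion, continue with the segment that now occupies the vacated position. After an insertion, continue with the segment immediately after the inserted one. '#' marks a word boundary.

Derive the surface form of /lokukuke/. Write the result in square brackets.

1 Final Vowel Raising: [lokukuke] → [lokukuki]
2 Degemination: no change — [lokukuki]
3 Intervocalic Voicing: [lokukuki] → [logugugi]
4 Medial Vowel Deletion: [logugugi] → [logggi]

[logggi]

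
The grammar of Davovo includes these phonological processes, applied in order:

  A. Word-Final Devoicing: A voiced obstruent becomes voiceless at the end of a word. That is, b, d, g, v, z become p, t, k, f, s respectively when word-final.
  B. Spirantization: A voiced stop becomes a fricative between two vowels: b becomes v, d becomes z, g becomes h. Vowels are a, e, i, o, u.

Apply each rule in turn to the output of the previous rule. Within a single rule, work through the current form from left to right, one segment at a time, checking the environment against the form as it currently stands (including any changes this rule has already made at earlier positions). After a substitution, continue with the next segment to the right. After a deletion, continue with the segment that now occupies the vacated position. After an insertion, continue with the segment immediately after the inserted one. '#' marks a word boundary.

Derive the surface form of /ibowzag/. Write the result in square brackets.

[ivowzak]

A Word-Final Devoicing: [ibowzag] → [ibowzak]
B Spirantization: [ibowzak] → [ivowzak]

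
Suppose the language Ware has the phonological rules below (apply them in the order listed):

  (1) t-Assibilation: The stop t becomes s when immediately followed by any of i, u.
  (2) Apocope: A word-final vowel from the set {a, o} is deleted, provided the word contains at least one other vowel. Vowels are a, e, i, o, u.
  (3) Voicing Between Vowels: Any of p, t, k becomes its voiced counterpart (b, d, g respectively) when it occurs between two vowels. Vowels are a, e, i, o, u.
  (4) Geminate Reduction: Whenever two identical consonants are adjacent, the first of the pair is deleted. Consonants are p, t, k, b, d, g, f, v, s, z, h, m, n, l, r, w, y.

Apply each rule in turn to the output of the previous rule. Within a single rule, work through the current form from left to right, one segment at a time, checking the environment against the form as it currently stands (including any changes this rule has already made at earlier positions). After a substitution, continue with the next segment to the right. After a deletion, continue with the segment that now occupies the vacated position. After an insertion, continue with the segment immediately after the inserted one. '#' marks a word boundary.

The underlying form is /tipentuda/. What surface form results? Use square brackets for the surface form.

[sibensud]

(1) t-Assibilation: [tipentuda] → [sipensuda]
(2) Apocope: [sipensuda] → [sipensud]
(3) Voicing Between Vowels: [sipensud] → [sibensud]
(4) Geminate Reduction: no change — [sibensud]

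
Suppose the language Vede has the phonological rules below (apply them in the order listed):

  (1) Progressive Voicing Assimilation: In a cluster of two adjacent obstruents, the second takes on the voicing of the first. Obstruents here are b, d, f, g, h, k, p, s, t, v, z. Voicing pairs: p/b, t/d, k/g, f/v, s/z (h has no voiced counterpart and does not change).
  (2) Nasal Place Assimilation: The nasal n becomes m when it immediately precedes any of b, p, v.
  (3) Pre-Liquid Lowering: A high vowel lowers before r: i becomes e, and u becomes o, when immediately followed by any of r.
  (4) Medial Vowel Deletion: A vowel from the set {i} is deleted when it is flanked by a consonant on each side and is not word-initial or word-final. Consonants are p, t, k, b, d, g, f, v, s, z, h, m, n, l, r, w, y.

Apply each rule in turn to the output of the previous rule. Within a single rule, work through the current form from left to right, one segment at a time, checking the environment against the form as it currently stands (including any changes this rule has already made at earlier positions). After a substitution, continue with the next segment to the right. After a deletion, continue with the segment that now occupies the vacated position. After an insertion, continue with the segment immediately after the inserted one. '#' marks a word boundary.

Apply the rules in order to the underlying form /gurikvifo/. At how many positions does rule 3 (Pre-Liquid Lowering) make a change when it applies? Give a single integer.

1

(1) Progressive Voicing Assimilation: [gurikvifo] → [gurikfifo]
(2) Nasal Place Assimilation: no change — [gurikfifo]
(3) Pre-Liquid Lowering: [gurikfifo] → [gorikfifo]
(4) Medial Vowel Deletion: [gorikfifo] → [gorkffo]
Rule 3 changed 1 position(s).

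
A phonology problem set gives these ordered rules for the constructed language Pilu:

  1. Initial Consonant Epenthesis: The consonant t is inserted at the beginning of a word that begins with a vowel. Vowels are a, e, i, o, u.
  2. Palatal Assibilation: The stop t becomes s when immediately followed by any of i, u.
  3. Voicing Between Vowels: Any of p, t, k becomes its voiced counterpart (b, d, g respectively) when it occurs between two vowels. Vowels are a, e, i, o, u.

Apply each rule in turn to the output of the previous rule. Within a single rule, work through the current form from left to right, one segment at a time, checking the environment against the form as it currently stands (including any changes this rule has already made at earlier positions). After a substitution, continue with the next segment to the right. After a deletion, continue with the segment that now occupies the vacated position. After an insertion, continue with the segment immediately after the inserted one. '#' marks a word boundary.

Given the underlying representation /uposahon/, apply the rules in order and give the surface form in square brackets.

1 Initial Consonant Epenthesis: [uposahon] → [tuposahon]
2 Palatal Assibilation: [tuposahon] → [suposahon]
3 Voicing Between Vowels: [suposahon] → [subosahon]

[subosahon]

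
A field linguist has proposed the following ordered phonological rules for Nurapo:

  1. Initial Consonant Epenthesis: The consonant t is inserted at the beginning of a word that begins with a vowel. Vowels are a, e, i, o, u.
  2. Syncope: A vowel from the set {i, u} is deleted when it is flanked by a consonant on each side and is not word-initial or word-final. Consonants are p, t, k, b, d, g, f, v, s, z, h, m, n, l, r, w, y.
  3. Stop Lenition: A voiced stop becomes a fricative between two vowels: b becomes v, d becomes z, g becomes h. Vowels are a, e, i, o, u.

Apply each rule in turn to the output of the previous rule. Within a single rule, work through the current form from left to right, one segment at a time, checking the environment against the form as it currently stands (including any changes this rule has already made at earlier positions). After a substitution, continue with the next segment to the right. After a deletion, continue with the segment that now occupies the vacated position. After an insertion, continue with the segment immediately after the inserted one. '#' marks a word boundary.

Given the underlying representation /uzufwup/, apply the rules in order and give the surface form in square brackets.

1 Initial Consonant Epenthesis: [uzufwup] → [tuzufwup]
2 Syncope: [tuzufwup] → [tzfwp]
3 Stop Lenition: no change — [tzfwp]

[tzfwp]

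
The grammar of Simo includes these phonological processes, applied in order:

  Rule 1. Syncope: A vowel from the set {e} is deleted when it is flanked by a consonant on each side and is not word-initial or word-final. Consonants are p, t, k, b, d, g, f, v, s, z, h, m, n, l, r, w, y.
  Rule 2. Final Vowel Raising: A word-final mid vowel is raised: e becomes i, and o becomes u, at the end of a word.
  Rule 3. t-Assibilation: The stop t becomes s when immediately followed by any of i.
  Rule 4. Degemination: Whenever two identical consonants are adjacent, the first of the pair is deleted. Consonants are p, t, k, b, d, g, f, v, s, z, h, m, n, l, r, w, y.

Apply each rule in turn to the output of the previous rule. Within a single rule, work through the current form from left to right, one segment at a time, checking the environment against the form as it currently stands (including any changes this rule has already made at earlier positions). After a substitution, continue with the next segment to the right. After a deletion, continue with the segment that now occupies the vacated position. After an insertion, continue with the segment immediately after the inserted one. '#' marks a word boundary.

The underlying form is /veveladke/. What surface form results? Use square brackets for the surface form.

Rule 1 Syncope: [veveladke] → [vvladke]
Rule 2 Final Vowel Raising: [vvladke] → [vvladki]
Rule 3 t-Assibilation: no change — [vvladki]
Rule 4 Degemination: [vvladki] → [vladki]

[vladki]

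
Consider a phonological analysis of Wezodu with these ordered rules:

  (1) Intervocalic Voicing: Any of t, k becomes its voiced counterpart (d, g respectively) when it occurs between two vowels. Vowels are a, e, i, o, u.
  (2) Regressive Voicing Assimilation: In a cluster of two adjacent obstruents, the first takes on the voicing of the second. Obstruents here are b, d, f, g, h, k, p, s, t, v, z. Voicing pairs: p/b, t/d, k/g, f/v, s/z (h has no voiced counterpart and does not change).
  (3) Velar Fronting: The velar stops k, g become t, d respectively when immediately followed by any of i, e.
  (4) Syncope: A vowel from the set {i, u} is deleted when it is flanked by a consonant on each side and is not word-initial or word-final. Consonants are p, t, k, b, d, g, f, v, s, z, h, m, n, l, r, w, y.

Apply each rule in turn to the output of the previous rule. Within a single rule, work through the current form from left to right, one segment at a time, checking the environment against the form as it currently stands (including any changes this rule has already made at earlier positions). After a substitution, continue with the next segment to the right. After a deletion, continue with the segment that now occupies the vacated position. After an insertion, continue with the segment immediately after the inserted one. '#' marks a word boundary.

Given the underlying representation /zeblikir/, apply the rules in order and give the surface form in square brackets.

[zebldr]

(1) Intervocalic Voicing: [zeblikir] → [zebligir]
(2) Regressive Voicing Assimilation: no change — [zebligir]
(3) Velar Fronting: [zebligir] → [zeblidir]
(4) Syncope: [zeblidir] → [zebldr]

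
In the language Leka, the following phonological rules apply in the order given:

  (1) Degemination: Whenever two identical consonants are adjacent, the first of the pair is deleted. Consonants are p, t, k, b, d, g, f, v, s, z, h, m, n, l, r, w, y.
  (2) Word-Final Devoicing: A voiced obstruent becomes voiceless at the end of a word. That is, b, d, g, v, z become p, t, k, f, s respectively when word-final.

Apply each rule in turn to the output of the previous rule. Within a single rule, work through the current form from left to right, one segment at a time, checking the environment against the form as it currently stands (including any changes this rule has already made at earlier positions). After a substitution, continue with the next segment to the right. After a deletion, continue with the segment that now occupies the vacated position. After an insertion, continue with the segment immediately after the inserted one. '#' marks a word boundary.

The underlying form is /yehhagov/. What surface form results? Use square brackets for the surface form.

[yehagof]

(1) Degemination: [yehhagov] → [yehagov]
(2) Word-Final Devoicing: [yehagov] → [yehagof]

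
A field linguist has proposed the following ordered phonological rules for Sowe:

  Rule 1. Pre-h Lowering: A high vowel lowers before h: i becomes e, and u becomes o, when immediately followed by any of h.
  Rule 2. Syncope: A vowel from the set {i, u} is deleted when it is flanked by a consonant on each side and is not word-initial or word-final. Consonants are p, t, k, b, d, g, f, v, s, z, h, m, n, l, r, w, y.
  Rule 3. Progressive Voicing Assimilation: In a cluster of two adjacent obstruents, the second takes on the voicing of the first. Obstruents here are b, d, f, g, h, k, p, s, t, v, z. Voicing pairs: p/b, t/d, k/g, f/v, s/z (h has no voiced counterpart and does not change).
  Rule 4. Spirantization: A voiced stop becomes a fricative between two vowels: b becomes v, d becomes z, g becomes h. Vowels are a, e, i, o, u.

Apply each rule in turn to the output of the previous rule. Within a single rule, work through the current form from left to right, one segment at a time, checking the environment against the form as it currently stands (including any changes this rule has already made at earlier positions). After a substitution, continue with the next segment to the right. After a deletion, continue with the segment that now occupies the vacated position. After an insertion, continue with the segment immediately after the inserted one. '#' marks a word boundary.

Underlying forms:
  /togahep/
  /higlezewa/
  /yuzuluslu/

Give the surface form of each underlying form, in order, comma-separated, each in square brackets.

[tohahep], [hklezewa], [yzlslu]

/togahep/:
  Rule 1 Pre-h Lowering: no change — [togahep]
  Rule 2 Syncope: no change — [togahep]
  Rule 3 Progressive Voicing Assimilation: no change — [togahep]
  Rule 4 Spirantization: [togahep] → [tohahep]
/higlezewa/:
  Rule 1 Pre-h Lowering: no change — [higlezewa]
  Rule 2 Syncope: [higlezewa] → [hglezewa]
  Rule 3 Progressive Voicing Assimilation: [hglezewa] → [hklezewa]
  Rule 4 Spirantization: no change — [hklezewa]
/yuzuluslu/:
  Rule 1 Pre-h Lowering: no change — [yuzuluslu]
  Rule 2 Syncope: [yuzuluslu] → [yzlslu]
  Rule 3 Progressive Voicing Assimilation: no change — [yzlslu]
  Rule 4 Spirantization: no change — [yzlslu]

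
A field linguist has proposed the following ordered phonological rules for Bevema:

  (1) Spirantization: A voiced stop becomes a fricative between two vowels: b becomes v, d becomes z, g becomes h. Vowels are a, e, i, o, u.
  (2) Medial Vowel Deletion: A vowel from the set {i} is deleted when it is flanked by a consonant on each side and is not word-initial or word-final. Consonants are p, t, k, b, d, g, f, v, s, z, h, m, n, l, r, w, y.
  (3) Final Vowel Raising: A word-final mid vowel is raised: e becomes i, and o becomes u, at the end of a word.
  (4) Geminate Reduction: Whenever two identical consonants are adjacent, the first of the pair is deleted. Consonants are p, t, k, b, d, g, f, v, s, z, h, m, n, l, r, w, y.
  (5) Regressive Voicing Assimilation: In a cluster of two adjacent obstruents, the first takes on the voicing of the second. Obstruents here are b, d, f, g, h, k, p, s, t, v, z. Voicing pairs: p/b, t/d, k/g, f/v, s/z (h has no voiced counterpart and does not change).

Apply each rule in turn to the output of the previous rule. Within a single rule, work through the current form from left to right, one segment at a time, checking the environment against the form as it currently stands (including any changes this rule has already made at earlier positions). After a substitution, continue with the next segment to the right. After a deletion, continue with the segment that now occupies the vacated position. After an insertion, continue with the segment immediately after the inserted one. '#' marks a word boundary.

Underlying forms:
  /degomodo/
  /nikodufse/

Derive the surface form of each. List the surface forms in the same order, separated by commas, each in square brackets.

[dehomozu], [nkozufsi]

/degomodo/:
  (1) Spirantization: [degomodo] → [dehomozo]
  (2) Medial Vowel Deletion: no change — [dehomozo]
  (3) Final Vowel Raising: [dehomozo] → [dehomozu]
  (4) Geminate Reduction: no change — [dehomozu]
  (5) Regressive Voicing Assimilation: no change — [dehomozu]
/nikodufse/:
  (1) Spirantization: [nikodufse] → [nikozufse]
  (2) Medial Vowel Deletion: [nikozufse] → [nkozufse]
  (3) Final Vowel Raising: [nkozufse] → [nkozufsi]
  (4) Geminate Reduction: no change — [nkozufsi]
  (5) Regressive Voicing Assimilation: no change — [nkozufsi]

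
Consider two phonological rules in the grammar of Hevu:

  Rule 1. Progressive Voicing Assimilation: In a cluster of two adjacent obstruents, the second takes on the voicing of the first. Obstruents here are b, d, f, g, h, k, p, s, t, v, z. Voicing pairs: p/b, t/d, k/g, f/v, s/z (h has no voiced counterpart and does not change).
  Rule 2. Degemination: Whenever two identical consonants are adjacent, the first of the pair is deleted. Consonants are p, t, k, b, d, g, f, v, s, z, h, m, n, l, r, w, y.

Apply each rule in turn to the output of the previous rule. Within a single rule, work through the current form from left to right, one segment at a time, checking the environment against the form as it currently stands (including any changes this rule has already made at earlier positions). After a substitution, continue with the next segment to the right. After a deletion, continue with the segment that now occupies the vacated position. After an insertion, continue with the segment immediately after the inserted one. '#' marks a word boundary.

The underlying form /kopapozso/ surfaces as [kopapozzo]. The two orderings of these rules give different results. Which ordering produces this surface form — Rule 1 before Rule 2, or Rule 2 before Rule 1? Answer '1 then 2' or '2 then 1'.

Order 1 then 2:
  1 Progressive Voicing Assimilation: [kopapozso] → [kopapozzo]
  2 Degemination: [kopapozzo] → [kopapozo]
  result: [kopapozo]
Order 2 then 1:
  2 Degemination: no change — [kopapozso]
  1 Progressive Voicing Assimilation: [kopapozso] → [kopapozzo]
  result: [kopapozzo]

2 then 1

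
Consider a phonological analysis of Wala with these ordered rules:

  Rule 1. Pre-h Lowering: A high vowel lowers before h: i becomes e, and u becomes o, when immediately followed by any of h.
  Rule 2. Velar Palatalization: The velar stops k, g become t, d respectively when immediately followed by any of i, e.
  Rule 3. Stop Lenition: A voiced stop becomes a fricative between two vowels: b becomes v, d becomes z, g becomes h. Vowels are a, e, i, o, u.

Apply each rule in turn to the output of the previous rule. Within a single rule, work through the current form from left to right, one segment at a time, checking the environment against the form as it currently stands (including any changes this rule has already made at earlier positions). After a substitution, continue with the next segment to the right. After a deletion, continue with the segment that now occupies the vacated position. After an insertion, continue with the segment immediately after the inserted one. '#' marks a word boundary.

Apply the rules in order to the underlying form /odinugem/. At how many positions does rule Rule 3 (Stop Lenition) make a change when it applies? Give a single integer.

Rule 1 Pre-h Lowering: no change — [odinugem]
Rule 2 Velar Palatalization: [odinugem] → [odinudem]
Rule 3 Stop Lenition: [odinudem] → [ozinuzem]
Rule Rule 3 changed 2 position(s).

2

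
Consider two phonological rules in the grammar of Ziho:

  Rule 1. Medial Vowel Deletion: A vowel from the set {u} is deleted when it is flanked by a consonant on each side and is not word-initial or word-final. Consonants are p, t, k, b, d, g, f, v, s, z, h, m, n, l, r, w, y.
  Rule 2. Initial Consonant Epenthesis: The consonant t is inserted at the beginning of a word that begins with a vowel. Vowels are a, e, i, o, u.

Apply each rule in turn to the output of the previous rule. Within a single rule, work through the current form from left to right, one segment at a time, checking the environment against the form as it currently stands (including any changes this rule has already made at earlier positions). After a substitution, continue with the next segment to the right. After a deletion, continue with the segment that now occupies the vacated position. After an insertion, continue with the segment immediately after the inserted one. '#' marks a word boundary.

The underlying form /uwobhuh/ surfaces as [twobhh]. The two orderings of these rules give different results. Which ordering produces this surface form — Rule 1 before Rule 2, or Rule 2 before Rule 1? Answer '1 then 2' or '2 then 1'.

Order 1 then 2:
  1 Medial Vowel Deletion: [uwobhuh] → [uwobhh]
  2 Initial Consonant Epenthesis: [uwobhh] → [tuwobhh]
  result: [tuwobhh]
Order 2 then 1:
  2 Initial Consonant Epenthesis: [uwobhuh] → [tuwobhuh]
  1 Medial Vowel Deletion: [tuwobhuh] → [twobhh]
  result: [twobhh]

2 then 1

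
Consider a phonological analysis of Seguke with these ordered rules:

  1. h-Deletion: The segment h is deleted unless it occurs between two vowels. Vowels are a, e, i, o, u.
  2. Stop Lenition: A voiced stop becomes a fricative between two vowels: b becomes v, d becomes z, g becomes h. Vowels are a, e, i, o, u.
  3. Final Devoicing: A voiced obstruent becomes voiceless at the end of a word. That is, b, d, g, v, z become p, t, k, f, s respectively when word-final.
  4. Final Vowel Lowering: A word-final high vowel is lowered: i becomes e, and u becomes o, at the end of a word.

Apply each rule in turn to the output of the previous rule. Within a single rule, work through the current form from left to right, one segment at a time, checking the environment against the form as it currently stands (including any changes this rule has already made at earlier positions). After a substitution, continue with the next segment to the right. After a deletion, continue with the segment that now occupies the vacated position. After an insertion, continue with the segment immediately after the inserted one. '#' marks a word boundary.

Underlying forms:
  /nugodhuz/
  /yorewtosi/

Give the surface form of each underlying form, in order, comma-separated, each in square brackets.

/nugodhuz/:
  1 h-Deletion: [nugodhuz] → [nugoduz]
  2 Stop Lenition: [nugoduz] → [nuhozuz]
  3 Final Devoicing: [nuhozuz] → [nuhozus]
  4 Final Vowel Lowering: no change — [nuhozus]
/yorewtosi/:
  1 h-Deletion: no change — [yorewtosi]
  2 Stop Lenition: no change — [yorewtosi]
  3 Final Devoicing: no change — [yorewtosi]
  4 Final Vowel Lowering: [yorewtosi] → [yorewtose]

[nuhozus], [yorewtose]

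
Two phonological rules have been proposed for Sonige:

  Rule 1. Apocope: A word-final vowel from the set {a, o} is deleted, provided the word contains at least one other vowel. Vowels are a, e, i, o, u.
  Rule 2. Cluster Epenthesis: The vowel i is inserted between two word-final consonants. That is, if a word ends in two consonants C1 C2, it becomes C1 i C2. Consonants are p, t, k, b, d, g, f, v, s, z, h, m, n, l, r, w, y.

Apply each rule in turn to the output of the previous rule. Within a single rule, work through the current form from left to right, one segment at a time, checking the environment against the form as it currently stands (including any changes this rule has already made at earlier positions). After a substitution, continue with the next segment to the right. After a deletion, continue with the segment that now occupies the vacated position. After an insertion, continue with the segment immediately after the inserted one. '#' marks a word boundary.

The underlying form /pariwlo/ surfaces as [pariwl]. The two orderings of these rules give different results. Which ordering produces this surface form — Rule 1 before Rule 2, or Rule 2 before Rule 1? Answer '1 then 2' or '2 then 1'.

Order 1 then 2:
  1 Apocope: [pariwlo] → [pariwl]
  2 Cluster Epenthesis: [pariwl] → [pariwil]
  result: [pariwil]
Order 2 then 1:
  2 Cluster Epenthesis: no change — [pariwlo]
  1 Apocope: [pariwlo] → [pariwl]
  result: [pariwl]

2 then 1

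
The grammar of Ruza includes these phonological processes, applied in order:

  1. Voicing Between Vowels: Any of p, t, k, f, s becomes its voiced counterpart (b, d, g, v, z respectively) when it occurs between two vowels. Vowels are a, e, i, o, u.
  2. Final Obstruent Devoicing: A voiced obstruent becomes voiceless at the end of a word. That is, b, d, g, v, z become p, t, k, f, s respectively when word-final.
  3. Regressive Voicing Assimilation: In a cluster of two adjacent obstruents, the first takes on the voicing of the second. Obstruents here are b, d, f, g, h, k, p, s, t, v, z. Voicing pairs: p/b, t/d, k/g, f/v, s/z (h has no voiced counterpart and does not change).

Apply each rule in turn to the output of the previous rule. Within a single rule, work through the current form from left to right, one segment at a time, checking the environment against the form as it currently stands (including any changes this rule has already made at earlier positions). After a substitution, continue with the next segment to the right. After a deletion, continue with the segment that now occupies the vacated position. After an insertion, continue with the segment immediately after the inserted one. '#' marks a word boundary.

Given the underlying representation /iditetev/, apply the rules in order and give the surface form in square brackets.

1 Voicing Between Vowels: [iditetev] → [ididedev]
2 Final Obstruent Devoicing: [ididedev] → [ididedef]
3 Regressive Voicing Assimilation: no change — [ididedef]

[ididedef]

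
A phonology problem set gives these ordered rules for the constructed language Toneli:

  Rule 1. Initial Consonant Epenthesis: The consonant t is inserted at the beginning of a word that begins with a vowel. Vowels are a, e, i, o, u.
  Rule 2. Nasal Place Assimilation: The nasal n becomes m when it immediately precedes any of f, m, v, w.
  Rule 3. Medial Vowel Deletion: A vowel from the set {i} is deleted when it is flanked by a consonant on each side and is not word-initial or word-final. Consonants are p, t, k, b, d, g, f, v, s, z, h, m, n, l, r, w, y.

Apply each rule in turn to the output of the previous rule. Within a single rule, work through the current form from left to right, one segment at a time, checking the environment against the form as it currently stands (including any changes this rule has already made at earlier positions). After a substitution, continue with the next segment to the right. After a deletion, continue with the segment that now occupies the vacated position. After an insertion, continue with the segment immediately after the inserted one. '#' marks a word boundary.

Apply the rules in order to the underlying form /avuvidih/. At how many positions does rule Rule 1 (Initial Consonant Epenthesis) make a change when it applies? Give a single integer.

Rule 1 Initial Consonant Epenthesis: [avuvidih] → [tavuvidih]
Rule 2 Nasal Place Assimilation: no change — [tavuvidih]
Rule 3 Medial Vowel Deletion: [tavuvidih] → [tavuvdh]
Rule Rule 1 changed 1 position(s).

1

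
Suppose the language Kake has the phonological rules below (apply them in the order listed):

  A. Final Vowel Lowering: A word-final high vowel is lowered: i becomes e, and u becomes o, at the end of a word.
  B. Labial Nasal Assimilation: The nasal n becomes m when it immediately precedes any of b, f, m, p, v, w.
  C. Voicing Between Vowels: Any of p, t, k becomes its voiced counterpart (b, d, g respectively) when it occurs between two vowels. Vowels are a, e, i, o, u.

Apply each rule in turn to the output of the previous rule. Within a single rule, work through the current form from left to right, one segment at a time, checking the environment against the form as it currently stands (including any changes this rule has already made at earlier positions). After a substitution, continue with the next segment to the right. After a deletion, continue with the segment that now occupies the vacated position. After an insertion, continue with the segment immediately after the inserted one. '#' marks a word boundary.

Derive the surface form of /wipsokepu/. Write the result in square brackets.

A Final Vowel Lowering: [wipsokepu] → [wipsokepo]
B Labial Nasal Assimilation: no change — [wipsokepo]
C Voicing Between Vowels: [wipsokepo] → [wipsogebo]

[wipsogebo]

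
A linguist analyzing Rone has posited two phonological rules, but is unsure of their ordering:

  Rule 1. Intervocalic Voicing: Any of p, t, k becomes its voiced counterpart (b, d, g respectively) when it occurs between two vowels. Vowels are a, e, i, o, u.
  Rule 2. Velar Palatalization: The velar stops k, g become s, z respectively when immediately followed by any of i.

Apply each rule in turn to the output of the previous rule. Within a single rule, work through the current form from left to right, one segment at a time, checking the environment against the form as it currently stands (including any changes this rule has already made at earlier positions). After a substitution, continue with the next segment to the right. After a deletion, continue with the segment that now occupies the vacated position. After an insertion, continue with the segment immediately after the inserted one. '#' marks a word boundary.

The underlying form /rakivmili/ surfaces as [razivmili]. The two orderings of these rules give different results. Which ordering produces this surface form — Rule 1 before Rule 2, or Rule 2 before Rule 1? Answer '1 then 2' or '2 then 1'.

1 then 2

Order 1 then 2:
  1 Intervocalic Voicing: [rakivmili] → [ragivmili]
  2 Velar Palatalization: [ragivmili] → [razivmili]
  result: [razivmili]
Order 2 then 1:
  2 Velar Palatalization: [rakivmili] → [rasivmili]
  1 Intervocalic Voicing: no change — [rasivmili]
  result: [rasivmili]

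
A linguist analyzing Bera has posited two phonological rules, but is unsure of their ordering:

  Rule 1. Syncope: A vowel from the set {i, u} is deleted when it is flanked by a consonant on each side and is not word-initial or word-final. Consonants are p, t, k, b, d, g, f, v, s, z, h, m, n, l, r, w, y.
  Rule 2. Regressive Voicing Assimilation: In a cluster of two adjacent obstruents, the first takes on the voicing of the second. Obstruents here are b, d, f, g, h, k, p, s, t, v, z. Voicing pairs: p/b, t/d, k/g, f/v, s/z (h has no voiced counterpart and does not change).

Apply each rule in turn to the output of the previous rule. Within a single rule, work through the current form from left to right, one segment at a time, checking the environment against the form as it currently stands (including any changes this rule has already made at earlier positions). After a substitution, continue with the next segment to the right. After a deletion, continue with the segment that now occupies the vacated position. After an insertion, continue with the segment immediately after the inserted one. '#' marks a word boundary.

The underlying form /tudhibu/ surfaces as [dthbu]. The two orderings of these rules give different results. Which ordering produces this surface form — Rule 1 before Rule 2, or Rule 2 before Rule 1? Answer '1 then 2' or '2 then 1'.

1 then 2

Order 1 then 2:
  1 Syncope: [tudhibu] → [tdhbu]
  2 Regressive Voicing Assimilation: [tdhbu] → [dthbu]
  result: [dthbu]
Order 2 then 1:
  2 Regressive Voicing Assimilation: [tudhibu] → [tuthibu]
  1 Syncope: [tuthibu] → [tthbu]
  result: [tthbu]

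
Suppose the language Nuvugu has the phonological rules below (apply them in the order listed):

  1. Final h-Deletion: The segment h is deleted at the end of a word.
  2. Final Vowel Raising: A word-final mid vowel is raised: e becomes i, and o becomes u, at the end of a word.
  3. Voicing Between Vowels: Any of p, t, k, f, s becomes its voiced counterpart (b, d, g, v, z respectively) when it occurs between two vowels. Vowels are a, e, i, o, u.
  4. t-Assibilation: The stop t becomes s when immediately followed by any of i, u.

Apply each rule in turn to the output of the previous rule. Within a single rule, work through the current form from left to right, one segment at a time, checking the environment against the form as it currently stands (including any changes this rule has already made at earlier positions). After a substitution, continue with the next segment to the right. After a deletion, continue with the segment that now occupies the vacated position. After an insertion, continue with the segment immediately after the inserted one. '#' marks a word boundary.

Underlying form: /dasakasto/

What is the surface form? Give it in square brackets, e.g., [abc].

1 Final h-Deletion: no change — [dasakasto]
2 Final Vowel Raising: [dasakasto] → [dasakastu]
3 Voicing Between Vowels: [dasakastu] → [dazagastu]
4 t-Assibilation: [dazagastu] → [dazagassu]

[dazagassu]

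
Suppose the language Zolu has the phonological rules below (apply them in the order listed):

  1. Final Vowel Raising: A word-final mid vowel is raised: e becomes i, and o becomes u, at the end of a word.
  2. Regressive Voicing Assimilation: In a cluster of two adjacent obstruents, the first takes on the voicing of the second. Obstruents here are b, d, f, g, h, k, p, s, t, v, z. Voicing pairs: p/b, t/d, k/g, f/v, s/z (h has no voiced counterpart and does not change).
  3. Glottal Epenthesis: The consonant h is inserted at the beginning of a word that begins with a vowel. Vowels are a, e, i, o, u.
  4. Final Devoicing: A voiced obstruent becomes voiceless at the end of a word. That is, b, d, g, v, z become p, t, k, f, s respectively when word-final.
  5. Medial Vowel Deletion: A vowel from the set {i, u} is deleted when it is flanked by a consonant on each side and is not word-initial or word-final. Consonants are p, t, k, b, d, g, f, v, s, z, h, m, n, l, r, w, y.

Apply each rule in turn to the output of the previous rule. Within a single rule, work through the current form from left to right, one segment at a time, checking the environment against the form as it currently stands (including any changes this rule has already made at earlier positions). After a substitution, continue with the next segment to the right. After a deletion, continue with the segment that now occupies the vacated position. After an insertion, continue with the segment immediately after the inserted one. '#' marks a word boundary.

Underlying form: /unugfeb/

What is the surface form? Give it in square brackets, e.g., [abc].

1 Final Vowel Raising: no change — [unugfeb]
2 Regressive Voicing Assimilation: [unugfeb] → [unukfeb]
3 Glottal Epenthesis: [unukfeb] → [hunukfeb]
4 Final Devoicing: [hunukfeb] → [hunukfep]
5 Medial Vowel Deletion: [hunukfep] → [hnkfep]

[hnkfep]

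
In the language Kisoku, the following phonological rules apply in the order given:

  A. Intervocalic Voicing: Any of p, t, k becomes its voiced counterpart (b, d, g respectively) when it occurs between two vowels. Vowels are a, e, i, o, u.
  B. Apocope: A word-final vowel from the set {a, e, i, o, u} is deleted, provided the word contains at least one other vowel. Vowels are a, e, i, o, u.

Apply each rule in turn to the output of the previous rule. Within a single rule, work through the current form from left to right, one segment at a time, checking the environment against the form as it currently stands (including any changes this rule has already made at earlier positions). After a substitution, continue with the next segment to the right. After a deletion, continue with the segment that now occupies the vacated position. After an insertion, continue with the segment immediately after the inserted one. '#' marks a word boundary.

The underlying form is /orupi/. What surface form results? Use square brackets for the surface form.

[orub]

A Intervocalic Voicing: [orupi] → [orubi]
B Apocope: [orubi] → [orub]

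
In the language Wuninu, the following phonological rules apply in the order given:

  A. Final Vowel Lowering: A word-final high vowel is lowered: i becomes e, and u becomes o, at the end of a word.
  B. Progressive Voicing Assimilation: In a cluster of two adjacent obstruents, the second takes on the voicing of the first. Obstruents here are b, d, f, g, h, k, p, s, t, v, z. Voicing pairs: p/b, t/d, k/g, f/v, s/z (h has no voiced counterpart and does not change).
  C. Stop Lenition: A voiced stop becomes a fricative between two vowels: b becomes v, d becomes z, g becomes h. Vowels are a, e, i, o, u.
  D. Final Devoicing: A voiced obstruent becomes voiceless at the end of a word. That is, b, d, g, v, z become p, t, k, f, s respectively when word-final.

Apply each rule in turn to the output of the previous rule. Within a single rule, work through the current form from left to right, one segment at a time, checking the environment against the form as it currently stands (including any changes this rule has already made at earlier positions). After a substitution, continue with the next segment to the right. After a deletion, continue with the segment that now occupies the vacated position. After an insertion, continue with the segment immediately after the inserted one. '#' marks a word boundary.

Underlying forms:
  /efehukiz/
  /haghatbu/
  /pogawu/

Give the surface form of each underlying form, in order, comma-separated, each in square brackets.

/efehukiz/:
  A Final Vowel Lowering: no change — [efehukiz]
  B Progressive Voicing Assimilation: no change — [efehukiz]
  C Stop Lenition: no change — [efehukiz]
  D Final Devoicing: [efehukiz] → [efehukis]
/haghatbu/:
  A Final Vowel Lowering: [haghatbu] → [haghatbo]
  B Progressive Voicing Assimilation: [haghatbo] → [haghatpo]
  C Stop Lenition: no change — [haghatpo]
  D Final Devoicing: no change — [haghatpo]
/pogawu/:
  A Final Vowel Lowering: [pogawu] → [pogawo]
  B Progressive Voicing Assimilation: no change — [pogawo]
  C Stop Lenition: [pogawo] → [pohawo]
  D Final Devoicing: no change — [pohawo]

[efehukis], [haghatpo], [pohawo]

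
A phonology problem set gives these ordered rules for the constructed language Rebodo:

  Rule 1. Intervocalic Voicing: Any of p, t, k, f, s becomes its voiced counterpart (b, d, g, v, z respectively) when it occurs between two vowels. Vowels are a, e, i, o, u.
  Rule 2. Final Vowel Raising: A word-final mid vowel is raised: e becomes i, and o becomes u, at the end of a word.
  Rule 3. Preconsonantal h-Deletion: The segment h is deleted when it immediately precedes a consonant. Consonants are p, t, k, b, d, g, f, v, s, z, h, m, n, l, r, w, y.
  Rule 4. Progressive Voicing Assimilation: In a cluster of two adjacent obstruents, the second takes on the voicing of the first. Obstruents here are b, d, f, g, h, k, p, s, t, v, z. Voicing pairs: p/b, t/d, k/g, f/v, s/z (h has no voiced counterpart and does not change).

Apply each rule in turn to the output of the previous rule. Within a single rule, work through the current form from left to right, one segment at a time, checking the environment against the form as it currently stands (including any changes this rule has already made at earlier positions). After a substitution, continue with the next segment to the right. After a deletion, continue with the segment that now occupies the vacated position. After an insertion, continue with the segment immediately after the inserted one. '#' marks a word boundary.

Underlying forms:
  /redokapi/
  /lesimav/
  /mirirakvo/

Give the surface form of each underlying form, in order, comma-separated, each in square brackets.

/redokapi/:
  Rule 1 Intervocalic Voicing: [redokapi] → [redogabi]
  Rule 2 Final Vowel Raising: no change — [redogabi]
  Rule 3 Preconsonantal h-Deletion: no change — [redogabi]
  Rule 4 Progressive Voicing Assimilation: no change — [redogabi]
/lesimav/:
  Rule 1 Intervocalic Voicing: [lesimav] → [lezimav]
  Rule 2 Final Vowel Raising: no change — [lezimav]
  Rule 3 Preconsonantal h-Deletion: no change — [lezimav]
  Rule 4 Progressive Voicing Assimilation: no change — [lezimav]
/mirirakvo/:
  Rule 1 Intervocalic Voicing: no change — [mirirakvo]
  Rule 2 Final Vowel Raising: [mirirakvo] → [mirirakvu]
  Rule 3 Preconsonantal h-Deletion: no change — [mirirakvu]
  Rule 4 Progressive Voicing Assimilation: [mirirakvu] → [mirirakfu]

[redogabi], [lezimav], [mirirakfu]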